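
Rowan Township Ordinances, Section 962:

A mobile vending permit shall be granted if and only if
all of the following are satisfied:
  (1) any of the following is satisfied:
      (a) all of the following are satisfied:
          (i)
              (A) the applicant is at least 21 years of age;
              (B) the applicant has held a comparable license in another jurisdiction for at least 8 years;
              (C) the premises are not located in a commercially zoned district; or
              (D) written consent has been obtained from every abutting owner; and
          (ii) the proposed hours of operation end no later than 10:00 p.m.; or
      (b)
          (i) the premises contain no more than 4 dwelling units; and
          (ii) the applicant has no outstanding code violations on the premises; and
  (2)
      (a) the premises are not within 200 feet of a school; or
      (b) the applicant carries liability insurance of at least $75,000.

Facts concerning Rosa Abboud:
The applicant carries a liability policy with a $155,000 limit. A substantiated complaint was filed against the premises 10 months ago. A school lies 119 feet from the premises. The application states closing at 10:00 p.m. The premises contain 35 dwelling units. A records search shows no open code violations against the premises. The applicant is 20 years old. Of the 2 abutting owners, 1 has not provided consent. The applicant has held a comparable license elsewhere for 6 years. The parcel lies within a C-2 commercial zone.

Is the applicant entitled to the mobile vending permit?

(A) age ≥ 21 — not satisfied.
(B) prior license ≥ 8 yr — not satisfied.
(C) not (commercially zoned) — not met.
(D) all abutters consent — not satisfied.
(i): F OR F OR F OR F → false.
(ii) closes by 10 p.m. — satisfied.
So (a) is not satisfied (F AND T).
(i) ≤ 4 units — not satisfied.
(ii) no code violations — met.
So (b) is not satisfied (F AND T).
So (1) is not satisfied (F OR F).
(a) ≥200 ft from school — fails.
(b) insurance ≥ $75,000 — holds.
So (2) is satisfied (F OR T).
Overall = F AND T = false.

No — denied.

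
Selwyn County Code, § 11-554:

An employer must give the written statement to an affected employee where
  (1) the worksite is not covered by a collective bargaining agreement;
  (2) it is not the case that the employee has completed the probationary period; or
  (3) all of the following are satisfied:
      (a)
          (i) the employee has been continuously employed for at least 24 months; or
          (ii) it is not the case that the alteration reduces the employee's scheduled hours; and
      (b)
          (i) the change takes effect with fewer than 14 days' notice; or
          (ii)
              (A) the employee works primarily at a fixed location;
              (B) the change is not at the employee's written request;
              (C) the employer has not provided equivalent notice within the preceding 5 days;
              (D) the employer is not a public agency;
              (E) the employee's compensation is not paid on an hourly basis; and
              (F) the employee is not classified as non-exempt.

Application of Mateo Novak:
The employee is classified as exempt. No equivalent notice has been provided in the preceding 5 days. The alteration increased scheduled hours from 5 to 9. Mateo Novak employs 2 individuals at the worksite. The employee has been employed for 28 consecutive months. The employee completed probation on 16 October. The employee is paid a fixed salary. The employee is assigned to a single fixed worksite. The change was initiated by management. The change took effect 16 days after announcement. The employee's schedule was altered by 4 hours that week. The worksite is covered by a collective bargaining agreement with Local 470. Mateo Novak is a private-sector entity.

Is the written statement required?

Yes — required.

(1) no CBA — not met.
(2) not (past probation) — not satisfied.
(i) tenure ≥ 24 mo. — holds.
(ii) not (hours reduced) — satisfied.
So (a) is satisfied (T OR T).
(i) < 14 days' notice — not satisfied.
(A) fixed location — met.
(B) not employee-requested — satisfied.
(C) no recent notice — holds.
(D) not (public agency) — satisfied.
(E) not (hourly-paid) — met.
(F) not (non-exempt) — satisfied.
So (ii) is satisfied (T AND T AND T AND T AND T AND T).
So (b) is satisfied (F OR T).
So (3) is satisfied (T AND T).
Overall = F OR F OR T = true.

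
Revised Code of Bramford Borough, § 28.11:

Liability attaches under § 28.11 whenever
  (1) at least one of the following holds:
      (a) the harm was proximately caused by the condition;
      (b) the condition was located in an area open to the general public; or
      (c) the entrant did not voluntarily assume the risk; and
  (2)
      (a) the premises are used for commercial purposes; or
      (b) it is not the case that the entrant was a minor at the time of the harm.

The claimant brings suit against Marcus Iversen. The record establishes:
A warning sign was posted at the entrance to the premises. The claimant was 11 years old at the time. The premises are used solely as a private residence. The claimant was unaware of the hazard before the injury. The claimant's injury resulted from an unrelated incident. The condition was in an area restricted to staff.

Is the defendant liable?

(a) proximate cause — fails.
(b) public area — fails.
(c) no assumed risk — holds.
(1) = F OR F OR T = true.
(a) commercial use — not satisfied.
(b) not (entrant a minor) — not met.
So (2) is not satisfied (F OR F).
Overall = T AND F = false.

No — not liable.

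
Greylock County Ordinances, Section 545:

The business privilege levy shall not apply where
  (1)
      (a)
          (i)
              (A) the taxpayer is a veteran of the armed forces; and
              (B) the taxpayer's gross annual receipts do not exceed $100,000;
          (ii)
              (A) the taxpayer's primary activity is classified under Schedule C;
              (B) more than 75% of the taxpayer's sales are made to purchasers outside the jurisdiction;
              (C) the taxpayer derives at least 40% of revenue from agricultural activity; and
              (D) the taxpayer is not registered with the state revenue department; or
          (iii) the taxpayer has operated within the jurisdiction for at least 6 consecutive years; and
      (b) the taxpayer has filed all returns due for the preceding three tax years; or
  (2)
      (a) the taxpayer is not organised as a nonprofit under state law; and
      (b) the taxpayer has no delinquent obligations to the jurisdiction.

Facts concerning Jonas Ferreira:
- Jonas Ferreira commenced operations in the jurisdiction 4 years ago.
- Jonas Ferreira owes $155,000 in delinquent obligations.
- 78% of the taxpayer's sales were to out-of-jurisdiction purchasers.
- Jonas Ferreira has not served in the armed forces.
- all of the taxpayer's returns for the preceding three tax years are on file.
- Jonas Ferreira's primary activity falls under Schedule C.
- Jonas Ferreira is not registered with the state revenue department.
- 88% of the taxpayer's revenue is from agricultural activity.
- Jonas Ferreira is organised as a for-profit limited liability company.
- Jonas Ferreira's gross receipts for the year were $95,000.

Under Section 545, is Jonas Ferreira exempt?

(A) veteran — not satisfied.
(B) receipts ≤ $100,000 — satisfied.
(i): F AND T → false.
(A) Schedule C activity — met.
(B) >75% out-of-jur. sales — holds.
(C) ≥40% agricultural — holds.
(D) not (state-registered) — holds.
(ii) = T AND T AND T AND T = true.
(iii) ≥ 6 yrs in jurisdiction — not satisfied.
(a) = F OR T OR F = true.
(b) returns current — satisfied.
(1) = T AND T = true.
(a) not (nonprofit) — met.
(b) no delinquency — fails.
(2) = T AND F = false.
So Overall is satisfied (T OR F).

Yes — exempt.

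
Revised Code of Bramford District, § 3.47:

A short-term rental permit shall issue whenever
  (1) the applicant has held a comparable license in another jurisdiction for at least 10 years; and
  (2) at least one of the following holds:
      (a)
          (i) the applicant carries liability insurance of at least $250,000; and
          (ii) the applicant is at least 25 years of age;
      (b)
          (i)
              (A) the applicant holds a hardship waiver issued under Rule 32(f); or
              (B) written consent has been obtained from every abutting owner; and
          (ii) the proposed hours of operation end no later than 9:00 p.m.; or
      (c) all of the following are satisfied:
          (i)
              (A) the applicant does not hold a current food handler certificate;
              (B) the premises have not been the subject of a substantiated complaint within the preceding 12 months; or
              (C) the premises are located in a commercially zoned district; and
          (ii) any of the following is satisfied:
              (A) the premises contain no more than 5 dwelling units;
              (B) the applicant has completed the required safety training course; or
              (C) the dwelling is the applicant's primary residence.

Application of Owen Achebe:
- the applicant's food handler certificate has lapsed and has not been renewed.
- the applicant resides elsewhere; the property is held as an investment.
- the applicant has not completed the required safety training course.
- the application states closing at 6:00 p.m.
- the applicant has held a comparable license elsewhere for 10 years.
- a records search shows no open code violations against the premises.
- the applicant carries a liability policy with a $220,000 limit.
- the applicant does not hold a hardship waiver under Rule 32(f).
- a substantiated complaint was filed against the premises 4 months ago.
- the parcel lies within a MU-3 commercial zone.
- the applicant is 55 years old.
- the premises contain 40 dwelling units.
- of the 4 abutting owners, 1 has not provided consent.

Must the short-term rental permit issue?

No — denied.

(1) prior license ≥ 10 yr — holds.
(i) insurance ≥ $250,000 — not satisfied.
(ii) age ≥ 25 — satisfied.
So (a) is not satisfied (F AND T).
(A) hardship waiver — not satisfied.
(B) all abutters consent — fails.
So (i) is not satisfied (F OR F).
(ii) closes by 9 p.m. — holds.
So (b) is not satisfied (F AND T).
(A) not (food handler cert.) — met.
(B) no complaint in 12 mo. — not met.
(C) commercially zoned — met.
(i): T OR F OR T → true.
(A) ≤ 5 units — fails.
(B) safety training — not met.
(C) primary residence — not satisfied.
(ii): F OR F OR F → false.
So (c) is not satisfied (T AND F).
(2) = F OR F OR F = false.
Overall = T AND F = false.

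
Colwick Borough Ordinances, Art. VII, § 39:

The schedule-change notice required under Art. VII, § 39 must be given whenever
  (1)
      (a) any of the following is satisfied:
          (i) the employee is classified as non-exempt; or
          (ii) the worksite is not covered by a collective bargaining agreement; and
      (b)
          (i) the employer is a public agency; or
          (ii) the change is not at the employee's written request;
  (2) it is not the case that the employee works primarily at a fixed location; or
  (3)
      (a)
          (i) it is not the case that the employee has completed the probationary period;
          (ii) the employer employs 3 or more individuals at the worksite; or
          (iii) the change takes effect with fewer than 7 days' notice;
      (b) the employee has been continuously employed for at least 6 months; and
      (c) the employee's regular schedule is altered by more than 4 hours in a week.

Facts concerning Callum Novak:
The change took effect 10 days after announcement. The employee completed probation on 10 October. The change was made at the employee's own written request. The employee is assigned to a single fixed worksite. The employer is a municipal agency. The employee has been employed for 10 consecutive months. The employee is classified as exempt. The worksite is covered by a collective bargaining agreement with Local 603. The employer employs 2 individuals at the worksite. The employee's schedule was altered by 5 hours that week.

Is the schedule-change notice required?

(i) non-exempt — not met.
(ii) no CBA — not satisfied.
So (a) is not satisfied (F OR F).
(i) public agency — satisfied.
(ii) not employee-requested — not met.
(b) = T OR F = true.
(1) = F AND T = false.
(2) not (fixed location) — not met.
(i) not (past probation) — fails.
(ii) ≥ 3 at site — fails.
(iii) < 7 days' notice — fails.
So (a) is not satisfied (F OR F OR F).
(b) tenure ≥ 6 mo. — holds.
(c) schedule shift > 4h — holds.
So (3) is not satisfied (F AND T AND T).
Overall: F OR F OR F → false.

No — not required.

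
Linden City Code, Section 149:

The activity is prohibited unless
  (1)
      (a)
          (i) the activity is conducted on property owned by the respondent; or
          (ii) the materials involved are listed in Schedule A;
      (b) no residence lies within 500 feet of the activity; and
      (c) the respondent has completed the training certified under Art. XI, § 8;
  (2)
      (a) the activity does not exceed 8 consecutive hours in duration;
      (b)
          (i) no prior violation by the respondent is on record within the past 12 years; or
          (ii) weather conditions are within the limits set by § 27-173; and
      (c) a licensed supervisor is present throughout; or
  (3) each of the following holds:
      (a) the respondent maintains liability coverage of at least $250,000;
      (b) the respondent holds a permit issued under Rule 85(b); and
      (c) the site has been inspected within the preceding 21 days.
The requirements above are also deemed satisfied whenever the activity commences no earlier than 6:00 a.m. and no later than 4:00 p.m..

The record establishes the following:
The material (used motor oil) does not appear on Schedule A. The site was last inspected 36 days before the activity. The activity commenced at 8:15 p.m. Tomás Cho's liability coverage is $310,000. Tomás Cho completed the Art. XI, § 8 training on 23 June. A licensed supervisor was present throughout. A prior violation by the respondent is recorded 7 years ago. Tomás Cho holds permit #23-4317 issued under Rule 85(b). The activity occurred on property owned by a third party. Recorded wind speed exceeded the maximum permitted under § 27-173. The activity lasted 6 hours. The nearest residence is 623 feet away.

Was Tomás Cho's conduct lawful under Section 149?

No — unlawful.

(i) own property — not satisfied.
(ii) Schedule A material — not satisfied.
(a): F OR F → false.
(b) no residence in 500 ft — satisfied.
(c) training certified — satisfied.
(1): F AND T AND T → false.
(a) ≤ 8 hrs duration — holds.
(i) no prior violation — not satisfied.
(ii) weather ok — not satisfied.
(b) = F OR F = false.
(c) supervisor present — satisfied.
So (2) is not satisfied (T AND F AND T).
(a) coverage ≥ $250,000 — met.
(b) holds permit — met.
(c) site inspected — not met.
(3): T AND T AND F → false.
So Overall is not satisfied (F OR F OR F).
Exception (start within hours) — not satisfied.
Result: main false OR exception false → false.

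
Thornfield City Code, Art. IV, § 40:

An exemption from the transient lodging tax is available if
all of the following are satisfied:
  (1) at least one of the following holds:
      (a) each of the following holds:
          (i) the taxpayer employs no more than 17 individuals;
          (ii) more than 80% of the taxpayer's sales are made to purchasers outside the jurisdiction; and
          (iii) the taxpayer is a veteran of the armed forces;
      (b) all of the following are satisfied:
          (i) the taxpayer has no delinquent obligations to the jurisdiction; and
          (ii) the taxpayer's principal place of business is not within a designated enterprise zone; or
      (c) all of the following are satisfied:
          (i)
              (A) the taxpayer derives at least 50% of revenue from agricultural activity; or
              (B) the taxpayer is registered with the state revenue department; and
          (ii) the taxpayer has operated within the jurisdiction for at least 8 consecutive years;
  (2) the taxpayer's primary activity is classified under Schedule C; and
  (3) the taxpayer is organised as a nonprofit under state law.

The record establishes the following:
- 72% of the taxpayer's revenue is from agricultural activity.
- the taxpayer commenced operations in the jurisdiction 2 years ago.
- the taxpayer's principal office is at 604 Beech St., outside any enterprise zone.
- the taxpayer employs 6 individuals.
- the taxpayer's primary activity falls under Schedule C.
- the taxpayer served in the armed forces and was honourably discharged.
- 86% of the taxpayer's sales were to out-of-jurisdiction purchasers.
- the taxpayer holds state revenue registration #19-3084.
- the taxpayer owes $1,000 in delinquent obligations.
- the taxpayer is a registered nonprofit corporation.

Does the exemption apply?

Yes — exempt.

(i) ≤ 17 employees — holds.
(ii) >80% out-of-jur. sales — holds.
(iii) veteran — satisfied.
(a) = T AND T AND T = true.
(i) no delinquency — not met.
(ii) not (in enterprise zone) — met.
(b): F AND T → false.
(A) ≥50% agricultural — holds.
(B) state-registered — holds.
(i): T OR T → true.
(ii) ≥ 8 yrs in jurisdiction — not met.
(c) = T AND F = false.
(1) = T OR F OR F = true.
(2) Schedule C activity — holds.
(3) nonprofit — satisfied.
Overall: T AND T AND T → true.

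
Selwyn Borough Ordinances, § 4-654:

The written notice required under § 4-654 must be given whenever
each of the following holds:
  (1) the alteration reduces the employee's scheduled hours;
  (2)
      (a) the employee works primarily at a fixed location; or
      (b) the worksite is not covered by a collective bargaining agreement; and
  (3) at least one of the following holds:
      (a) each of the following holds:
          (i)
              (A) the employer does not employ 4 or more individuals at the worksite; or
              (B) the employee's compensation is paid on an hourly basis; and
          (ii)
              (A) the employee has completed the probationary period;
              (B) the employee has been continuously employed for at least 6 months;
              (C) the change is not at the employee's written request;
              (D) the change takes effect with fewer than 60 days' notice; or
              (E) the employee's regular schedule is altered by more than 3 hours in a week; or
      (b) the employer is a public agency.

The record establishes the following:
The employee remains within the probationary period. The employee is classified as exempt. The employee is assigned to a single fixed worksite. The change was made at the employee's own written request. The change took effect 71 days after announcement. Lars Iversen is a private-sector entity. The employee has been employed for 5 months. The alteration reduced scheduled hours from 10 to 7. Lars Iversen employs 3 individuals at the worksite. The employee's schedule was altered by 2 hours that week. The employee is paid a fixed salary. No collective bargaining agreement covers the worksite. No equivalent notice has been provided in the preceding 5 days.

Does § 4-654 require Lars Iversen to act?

(1) hours reduced — satisfied.
(a) fixed location — satisfied.
(b) no CBA — met.
(2): T OR T → true.
(A) not (≥ 4 at site) — holds.
(B) hourly-paid — not met.
(i) = T OR F = true.
(A) past probation — fails.
(B) tenure ≥ 6 mo. — fails.
(C) not employee-requested — not satisfied.
(D) < 60 days' notice — not met.
(E) schedule shift > 3h — fails.
(ii) = F OR F OR F OR F OR F = false.
(a) = T AND F = false.
(b) public agency — not met.
So (3) is not satisfied (F OR F).
Overall: T AND T AND F → false.

No — not required.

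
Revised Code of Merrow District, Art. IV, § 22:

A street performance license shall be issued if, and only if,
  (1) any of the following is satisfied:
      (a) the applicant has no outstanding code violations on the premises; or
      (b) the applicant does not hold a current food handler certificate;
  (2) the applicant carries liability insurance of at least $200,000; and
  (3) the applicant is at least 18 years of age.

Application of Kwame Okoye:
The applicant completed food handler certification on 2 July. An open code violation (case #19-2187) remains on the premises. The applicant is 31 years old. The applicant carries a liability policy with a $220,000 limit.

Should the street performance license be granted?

No — denied.

(a) no code violations — fails.
(b) not (food handler cert.) — fails.
So (1) is not satisfied (F OR F).
(2) insurance ≥ $200,000 — met.
(3) age ≥ 18 — met.
Overall: F AND T AND T → false.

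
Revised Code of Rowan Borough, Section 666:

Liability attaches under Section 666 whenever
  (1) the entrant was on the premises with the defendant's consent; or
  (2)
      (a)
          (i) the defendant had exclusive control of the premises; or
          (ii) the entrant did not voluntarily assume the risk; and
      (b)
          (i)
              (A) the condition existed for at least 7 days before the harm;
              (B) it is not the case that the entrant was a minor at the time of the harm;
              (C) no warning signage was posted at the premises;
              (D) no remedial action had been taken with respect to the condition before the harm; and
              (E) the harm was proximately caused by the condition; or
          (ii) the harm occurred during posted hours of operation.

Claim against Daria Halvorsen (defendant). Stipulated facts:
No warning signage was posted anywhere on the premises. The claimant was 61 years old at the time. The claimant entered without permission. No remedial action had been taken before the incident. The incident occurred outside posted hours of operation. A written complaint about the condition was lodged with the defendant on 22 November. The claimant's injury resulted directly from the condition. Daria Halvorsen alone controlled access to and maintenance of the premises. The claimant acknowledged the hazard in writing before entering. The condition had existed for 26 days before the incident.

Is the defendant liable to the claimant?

(1) consent to enter — fails.
(i) exclusive control — holds.
(ii) no assumed risk — not satisfied.
So (a) is satisfied (T OR F).
(A) condition ≥7 days old — satisfied.
(B) not (entrant a minor) — met.
(C) no signage posted — met.
(D) no remedial action — satisfied.
(E) proximate cause — met.
(i) = T AND T AND T AND T AND T = true.
(ii) during posted hours — not satisfied.
So (b) is satisfied (T OR F).
(2) = T AND T = true.
So Overall is satisfied (F OR T).

Yes — liable.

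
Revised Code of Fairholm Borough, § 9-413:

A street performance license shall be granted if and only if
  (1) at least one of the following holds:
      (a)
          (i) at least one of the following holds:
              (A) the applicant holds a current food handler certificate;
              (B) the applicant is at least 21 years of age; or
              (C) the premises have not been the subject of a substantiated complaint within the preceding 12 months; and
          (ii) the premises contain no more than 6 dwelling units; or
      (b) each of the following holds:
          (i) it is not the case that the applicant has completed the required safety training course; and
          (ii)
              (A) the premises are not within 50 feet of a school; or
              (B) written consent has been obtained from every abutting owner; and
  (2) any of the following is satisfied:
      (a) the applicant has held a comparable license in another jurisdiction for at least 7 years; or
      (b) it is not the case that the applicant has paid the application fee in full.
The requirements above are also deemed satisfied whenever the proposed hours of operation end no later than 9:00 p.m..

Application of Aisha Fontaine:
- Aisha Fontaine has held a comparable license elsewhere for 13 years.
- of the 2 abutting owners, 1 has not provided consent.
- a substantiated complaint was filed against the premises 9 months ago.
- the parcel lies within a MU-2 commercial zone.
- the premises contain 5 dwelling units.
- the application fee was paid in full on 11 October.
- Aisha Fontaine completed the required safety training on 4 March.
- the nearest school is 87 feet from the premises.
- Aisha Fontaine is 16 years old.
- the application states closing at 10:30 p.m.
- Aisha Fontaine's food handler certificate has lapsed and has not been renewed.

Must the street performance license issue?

No — denied.

(A) food handler cert. — not met.
(B) age ≥ 21 — not met.
(C) no complaint in 12 mo. — not satisfied.
(i) = F OR F OR F = false.
(ii) ≤ 6 units — holds.
So (a) is not satisfied (F AND T).
(i) not (safety training) — not satisfied.
(A) ≥50 ft from school — holds.
(B) all abutters consent — not met.
(ii) = T OR F = true.
So (b) is not satisfied (F AND T).
So (1) is not satisfied (F OR F).
(a) prior license ≥ 7 yr — holds.
(b) not (fee paid) — not satisfied.
(2): T OR F → true.
Overall: F AND T → false.
Exception (closes by 9 p.m.) — not satisfied.
Result: main false OR exception false → false.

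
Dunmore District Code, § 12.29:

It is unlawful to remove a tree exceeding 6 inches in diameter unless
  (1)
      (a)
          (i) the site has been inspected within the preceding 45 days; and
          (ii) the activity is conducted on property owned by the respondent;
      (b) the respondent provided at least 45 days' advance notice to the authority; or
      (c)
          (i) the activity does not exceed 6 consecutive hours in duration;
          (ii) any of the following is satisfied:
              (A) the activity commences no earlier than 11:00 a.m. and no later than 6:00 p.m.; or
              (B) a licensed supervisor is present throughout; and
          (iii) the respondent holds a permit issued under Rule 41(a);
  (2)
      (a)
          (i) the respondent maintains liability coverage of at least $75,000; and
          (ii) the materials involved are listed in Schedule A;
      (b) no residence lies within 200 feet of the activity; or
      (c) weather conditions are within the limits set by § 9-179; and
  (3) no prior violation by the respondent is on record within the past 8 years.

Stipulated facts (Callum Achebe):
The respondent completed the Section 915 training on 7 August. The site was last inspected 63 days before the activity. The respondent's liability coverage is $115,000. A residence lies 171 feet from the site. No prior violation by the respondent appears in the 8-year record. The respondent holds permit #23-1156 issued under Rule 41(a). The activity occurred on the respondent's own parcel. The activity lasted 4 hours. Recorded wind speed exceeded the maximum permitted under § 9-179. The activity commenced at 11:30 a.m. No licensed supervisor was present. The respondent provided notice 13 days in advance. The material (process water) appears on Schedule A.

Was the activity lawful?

(i) site inspected — not satisfied.
(ii) own property — satisfied.
So (a) is not satisfied (F AND T).
(b) ≥45 days' notice — fails.
(i) ≤ 6 hrs duration — satisfied.
(A) start within hours — holds.
(B) supervisor present — not satisfied.
So (ii) is satisfied (T OR F).
(iii) holds permit — met.
(c) = T AND T AND T = true.
(1): F OR F OR T → true.
(i) coverage ≥ $75,000 — satisfied.
(ii) Schedule A material — satisfied.
(a) = T AND T = true.
(b) no residence in 200 ft — fails.
(c) weather ok — not met.
(2): T OR F OR F → true.
(3) no prior violation — satisfied.
Overall = T AND T AND T = true.

Yes — lawful.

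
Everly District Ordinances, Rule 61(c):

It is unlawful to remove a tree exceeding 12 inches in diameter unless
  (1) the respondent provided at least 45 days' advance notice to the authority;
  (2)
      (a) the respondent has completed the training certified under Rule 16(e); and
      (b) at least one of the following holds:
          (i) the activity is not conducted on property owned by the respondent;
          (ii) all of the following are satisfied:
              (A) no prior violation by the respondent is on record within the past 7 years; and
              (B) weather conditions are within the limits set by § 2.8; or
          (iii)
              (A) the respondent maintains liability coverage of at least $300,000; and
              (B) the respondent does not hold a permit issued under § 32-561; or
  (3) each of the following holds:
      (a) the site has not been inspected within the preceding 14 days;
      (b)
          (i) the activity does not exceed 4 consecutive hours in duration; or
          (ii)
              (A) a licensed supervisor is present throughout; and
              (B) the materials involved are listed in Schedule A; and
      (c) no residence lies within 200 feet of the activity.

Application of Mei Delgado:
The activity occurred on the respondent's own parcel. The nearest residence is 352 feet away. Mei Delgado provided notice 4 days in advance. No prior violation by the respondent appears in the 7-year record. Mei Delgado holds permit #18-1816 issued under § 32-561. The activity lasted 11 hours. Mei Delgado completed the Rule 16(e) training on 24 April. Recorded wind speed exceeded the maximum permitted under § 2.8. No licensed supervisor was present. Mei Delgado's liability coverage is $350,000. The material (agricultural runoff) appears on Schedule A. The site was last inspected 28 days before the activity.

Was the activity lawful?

(1) ≥45 days' notice — fails.
(a) training certified — satisfied.
(i) not (own property) — not met.
(A) no prior violation — satisfied.
(B) weather ok — fails.
(ii): T AND F → false.
(A) coverage ≥ $300,000 — holds.
(B) not (holds permit) — not met.
(iii) = T AND F = false.
(b) = F OR F OR F = false.
(2) = T AND F = false.
(a) not (site inspected) — satisfied.
(i) ≤ 4 hrs duration — not met.
(A) supervisor present — not met.
(B) Schedule A material — met.
(ii): F AND T → false.
(b): F OR F → false.
(c) no residence in 200 ft — satisfied.
So (3) is not satisfied (T AND F AND T).
So Overall is not satisfied (F OR F OR F).

No — unlawful.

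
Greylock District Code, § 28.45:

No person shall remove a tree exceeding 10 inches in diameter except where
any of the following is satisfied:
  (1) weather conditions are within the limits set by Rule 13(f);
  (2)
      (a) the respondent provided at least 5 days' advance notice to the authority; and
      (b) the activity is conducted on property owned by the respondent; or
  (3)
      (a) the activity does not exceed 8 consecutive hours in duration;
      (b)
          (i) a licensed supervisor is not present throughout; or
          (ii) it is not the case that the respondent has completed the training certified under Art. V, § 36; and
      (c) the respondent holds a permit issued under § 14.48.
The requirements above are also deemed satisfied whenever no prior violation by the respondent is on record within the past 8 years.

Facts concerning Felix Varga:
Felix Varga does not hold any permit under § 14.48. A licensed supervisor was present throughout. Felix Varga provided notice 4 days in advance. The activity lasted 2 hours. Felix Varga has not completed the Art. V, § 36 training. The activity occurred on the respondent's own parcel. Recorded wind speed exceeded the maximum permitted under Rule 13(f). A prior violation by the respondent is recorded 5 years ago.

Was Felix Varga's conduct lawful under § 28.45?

No — unlawful.

(1) weather ok — fails.
(a) ≥5 days' notice — fails.
(b) own property — met.
(2): F AND T → false.
(a) ≤ 8 hrs duration — satisfied.
(i) not (supervisor present) — fails.
(ii) not (training certified) — holds.
So (b) is satisfied (F OR T).
(c) holds permit — fails.
(3) = T AND T AND F = false.
Overall = F OR F OR F = false.
Exception (no prior violation) — not satisfied.
Result: main false OR exception false → false.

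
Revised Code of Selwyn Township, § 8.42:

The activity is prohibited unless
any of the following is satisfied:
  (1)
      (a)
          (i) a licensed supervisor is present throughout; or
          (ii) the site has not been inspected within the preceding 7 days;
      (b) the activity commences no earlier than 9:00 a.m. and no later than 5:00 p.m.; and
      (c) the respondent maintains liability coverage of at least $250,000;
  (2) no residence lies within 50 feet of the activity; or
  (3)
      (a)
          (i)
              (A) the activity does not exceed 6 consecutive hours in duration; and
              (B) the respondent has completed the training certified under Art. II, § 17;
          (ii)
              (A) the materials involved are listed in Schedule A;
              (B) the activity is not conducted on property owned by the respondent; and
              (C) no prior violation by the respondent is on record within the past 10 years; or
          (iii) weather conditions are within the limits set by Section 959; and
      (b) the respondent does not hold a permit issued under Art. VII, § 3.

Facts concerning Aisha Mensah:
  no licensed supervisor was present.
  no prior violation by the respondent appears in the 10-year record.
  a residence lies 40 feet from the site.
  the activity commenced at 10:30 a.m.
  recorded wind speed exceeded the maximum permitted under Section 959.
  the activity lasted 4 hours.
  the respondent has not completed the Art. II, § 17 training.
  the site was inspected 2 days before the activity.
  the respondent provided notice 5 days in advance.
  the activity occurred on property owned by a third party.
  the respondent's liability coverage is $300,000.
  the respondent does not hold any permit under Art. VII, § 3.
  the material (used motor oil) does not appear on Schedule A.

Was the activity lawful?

No — unlawful.

(i) supervisor present — not met.
(ii) not (site inspected) — not satisfied.
So (a) is not satisfied (F OR F).
(b) start within hours — met.
(c) coverage ≥ $250,000 — met.
(1): F AND T AND T → false.
(2) no residence in 50 ft — not met.
(A) ≤ 6 hrs duration — holds.
(B) training certified — fails.
So (i) is not satisfied (T AND F).
(A) Schedule A material — fails.
(B) not (own property) — satisfied.
(C) no prior violation — met.
So (ii) is not satisfied (F AND T AND T).
(iii) weather ok — not met.
(a) = F OR F OR F = false.
(b) not (holds permit) — met.
(3): F AND T → false.
Overall: F OR F OR F → false.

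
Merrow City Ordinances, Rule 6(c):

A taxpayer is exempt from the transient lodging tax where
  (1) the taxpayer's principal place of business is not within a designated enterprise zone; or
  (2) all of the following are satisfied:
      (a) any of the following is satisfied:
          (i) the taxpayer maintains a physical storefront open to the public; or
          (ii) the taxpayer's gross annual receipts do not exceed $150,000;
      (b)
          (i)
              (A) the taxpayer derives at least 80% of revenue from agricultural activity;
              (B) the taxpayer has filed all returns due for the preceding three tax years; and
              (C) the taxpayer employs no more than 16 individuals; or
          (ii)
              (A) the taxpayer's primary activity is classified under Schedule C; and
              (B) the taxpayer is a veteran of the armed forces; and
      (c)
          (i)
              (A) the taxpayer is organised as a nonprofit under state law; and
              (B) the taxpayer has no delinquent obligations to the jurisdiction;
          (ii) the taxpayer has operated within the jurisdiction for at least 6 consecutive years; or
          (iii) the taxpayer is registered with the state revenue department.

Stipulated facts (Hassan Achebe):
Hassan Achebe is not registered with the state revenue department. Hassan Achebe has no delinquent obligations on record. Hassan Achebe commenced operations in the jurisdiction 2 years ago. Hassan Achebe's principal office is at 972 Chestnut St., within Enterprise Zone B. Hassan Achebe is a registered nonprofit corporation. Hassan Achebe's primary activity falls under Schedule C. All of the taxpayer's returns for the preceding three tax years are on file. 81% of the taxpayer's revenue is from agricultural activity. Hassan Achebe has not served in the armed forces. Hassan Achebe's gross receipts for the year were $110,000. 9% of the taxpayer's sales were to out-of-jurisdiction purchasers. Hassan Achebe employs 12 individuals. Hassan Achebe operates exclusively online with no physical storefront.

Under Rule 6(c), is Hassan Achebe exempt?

Yes — exempt.

(1) not (in enterprise zone) — not met.
(i) has storefront — fails.
(ii) receipts ≤ $150,000 — met.
(a) = F OR T = true.
(A) ≥80% agricultural — satisfied.
(B) returns current — met.
(C) ≤ 16 employees — met.
So (i) is satisfied (T AND T AND T).
(A) Schedule C activity — holds.
(B) veteran — not met.
So (ii) is not satisfied (T AND F).
(b) = T OR F = true.
(A) nonprofit — met.
(B) no delinquency — met.
(i): T AND T → true.
(ii) ≥ 6 yrs in jurisdiction — not satisfied.
(iii) state-registered — not satisfied.
So (c) is satisfied (T OR F OR F).
So (2) is satisfied (T AND T AND T).
So Overall is satisfied (F OR T).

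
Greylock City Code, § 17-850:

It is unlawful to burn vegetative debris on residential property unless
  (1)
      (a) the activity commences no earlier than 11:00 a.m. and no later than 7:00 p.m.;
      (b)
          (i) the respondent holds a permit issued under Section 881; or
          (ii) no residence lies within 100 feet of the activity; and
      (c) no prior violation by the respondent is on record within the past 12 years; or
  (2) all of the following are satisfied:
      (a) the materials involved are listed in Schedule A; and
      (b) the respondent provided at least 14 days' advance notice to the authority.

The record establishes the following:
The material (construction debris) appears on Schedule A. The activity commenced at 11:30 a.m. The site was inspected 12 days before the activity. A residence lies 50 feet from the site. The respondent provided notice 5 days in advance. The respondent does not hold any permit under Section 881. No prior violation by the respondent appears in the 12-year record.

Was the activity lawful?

(a) start within hours — satisfied.
(i) holds permit — not met.
(ii) no residence in 100 ft — fails.
(b): F OR F → false.
(c) no prior violation — holds.
(1): T AND F AND T → false.
(a) Schedule A material — met.
(b) ≥14 days' notice — fails.
So (2) is not satisfied (T AND F).
So Overall is not satisfied (F OR F).

No — unlawful.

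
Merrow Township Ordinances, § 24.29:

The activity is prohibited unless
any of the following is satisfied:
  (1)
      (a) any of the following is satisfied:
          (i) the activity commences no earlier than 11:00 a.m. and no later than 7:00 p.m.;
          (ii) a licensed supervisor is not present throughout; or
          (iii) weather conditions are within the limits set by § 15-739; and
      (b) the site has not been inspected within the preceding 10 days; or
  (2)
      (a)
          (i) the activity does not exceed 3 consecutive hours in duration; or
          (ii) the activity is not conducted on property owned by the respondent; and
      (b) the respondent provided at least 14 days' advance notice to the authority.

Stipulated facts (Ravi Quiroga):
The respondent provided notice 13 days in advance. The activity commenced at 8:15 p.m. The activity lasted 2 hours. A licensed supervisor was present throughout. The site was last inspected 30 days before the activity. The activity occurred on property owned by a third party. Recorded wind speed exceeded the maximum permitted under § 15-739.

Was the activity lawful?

(i) start within hours — not satisfied.
(ii) not (supervisor present) — not met.
(iii) weather ok — fails.
So (a) is not satisfied (F OR F OR F).
(b) not (site inspected) — holds.
(1): F AND T → false.
(i) ≤ 3 hrs duration — holds.
(ii) not (own property) — holds.
So (a) is satisfied (T OR T).
(b) ≥14 days' notice — not satisfied.
So (2) is not satisfied (T AND F).
Overall: F OR F → false.

No — unlawful.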